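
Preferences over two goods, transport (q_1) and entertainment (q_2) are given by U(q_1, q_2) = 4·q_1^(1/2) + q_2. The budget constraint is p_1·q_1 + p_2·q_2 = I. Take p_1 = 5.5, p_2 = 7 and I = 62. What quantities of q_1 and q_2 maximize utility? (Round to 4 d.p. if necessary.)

q_1* = 6.4793, q_2* = 3.7662

MU_q_1 = 2/√q_1, MU_q_2 = 1. Tangency: 2/√q_1 = p_1/p_2.
Thus q_1* = (2·p_2/p_1)² — independent of I — with the rest of income spent on q_2.
Plugging in: q_1* = (2·7/5.5)² = 6.4793, q_2* = 3.7662.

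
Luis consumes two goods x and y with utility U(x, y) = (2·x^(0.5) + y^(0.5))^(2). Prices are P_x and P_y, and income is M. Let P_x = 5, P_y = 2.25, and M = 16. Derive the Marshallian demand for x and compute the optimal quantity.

x* = 2.0571

MRS = MU_x/MU_y = 2·(y/x)^(0.5). Set equal to P_x/P_y.
Hence y/x = ((1/2)·P_x/P_y)^(1/(0.5)), i.e. raised to the 2 power.
Substitute y = (y/x)·x into the budget: x* = M/(P_x + P_y·(y/x)).
Numerically y/x = 1.234568, so x* = 16/(5 + 2.25·1.234568) = 2.0571.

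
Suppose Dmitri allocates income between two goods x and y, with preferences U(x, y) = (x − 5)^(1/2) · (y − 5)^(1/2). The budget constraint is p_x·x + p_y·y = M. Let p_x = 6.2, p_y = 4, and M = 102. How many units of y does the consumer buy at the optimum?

MRS = (y−5)/(x−5). Tangency with p_x/p_y gives y−5 = (p_x/p_y)·(x−5).
Substituting into the budget: x* = 5 + 0.5·(M − 5·p_x − 5·p_y)/p_x, and y* = 5 + 0.5·(…)/p_y.
Discretionary income = 102 − 5·6.2 − 5·4 = 51; y* = 5 + 0.5·51/4 = 11.375.

y* = 11.375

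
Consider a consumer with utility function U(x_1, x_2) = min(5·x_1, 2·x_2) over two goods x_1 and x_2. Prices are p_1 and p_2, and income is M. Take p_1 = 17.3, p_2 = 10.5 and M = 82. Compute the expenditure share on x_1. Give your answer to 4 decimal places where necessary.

Leontief preferences: the optimum is at the kink where x_1/2 = x_2/5, i.e. x_2 = (5/2)·x_1.
Budget: p_1·x_1 + p_2·(5/2)·x_1 = M, so (2·p_1 + 5·p_2)·x_1 = 2·M.
Demand: x_1*(p_1,p_2,M) = 2·M/(2·p_1 + 5·p_2), x_2* = 5·M/(2·p_1 + 5·p_2).
Here 2·17.3 + 5·10.5 = 87.1, giving x_1* = 1.8829 and x_2* = 4.7072.
Expenditure on x_1: 17.3·1.8829 = 32.5741; share = 0.3972.

share on x_1 = 0.3972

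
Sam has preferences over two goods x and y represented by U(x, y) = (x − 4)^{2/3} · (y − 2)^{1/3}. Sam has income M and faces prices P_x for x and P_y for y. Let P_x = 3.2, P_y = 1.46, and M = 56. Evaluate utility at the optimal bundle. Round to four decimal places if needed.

Let x' = x−4, y' = y−2. MRS = 2·y'/x' = P_x/P_y.
Substituting into the budget: x* = 4 + 2/3·(M − 4·P_x − 2·P_y)/P_x, and y* = 2 + 1/3·(…)/P_y.
Discretionary income = 56 − 4·3.2 − 2·1.46 = 40.28; x* = 4 + 2/3·40.28/3.2 = 12.3917; y* = 2 + 1/3·40.28/1.46 = 11.1963.
Utility at the optimum: U(12.3917, 11.1963) = 8.6517.

V = 8.6517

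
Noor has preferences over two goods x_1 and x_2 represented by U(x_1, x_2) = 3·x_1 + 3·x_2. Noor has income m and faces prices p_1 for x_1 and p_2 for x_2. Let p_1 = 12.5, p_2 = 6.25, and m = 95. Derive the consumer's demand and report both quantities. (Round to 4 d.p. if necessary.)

Perfect substitutes: compare marginal utility per dollar. 3/p_1 vs 3/p_2 → 0.24 vs 0.48.
x_2 gives more utility per dollar, so spend all income on x_2: x_2* = m/p_2, x_1* = 0.
Numerically: x_1* = 0, x_2* = 15.2.

x_1* = 0, x_2* = 15.2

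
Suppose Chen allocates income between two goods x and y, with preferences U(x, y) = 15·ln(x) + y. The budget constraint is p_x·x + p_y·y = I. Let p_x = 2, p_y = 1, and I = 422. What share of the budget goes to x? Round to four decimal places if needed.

Set MRS = p_x/p_y: (15/x)/1 = p_x/p_y.
So x*(p_x,p_y) = 15·p_y/p_x, independent of income; and y* = (I − 15·p_y)/p_y.
At the given prices: x* = 15·1/2 = 7.5, and y* = 407.
Expenditure on x: 2·7.5 = 15; share = 0.0355.

share on x = 0.0355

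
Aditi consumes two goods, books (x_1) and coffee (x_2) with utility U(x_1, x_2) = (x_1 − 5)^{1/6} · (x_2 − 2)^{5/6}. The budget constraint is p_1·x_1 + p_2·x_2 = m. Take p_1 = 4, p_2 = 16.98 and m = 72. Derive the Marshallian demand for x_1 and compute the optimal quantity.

Let x_1' = x_1−5, x_2' = x_2−2. MRS = (1/5)·x_2'/x_1' = p_1/p_2.
Substituting into the budget: x_1* = 5 + 1/6·(m − 5·p_1 − 2·p_2)/p_1, and x_2* = 2 + 5/6·(…)/p_2.
Discretionary income = 72 − 5·4 − 2·16.98 = 18.04; x_1* = 5 + 1/6·18.04/4 = 5.7517.

x_1* = 5.7517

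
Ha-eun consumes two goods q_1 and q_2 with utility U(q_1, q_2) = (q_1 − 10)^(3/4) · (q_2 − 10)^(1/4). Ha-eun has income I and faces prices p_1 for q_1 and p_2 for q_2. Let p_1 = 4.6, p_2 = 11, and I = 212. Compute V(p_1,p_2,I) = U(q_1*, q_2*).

V = 5.5789

MRS = 3·(q_2−10)/(q_1−10). Tangency with p_1/p_2 gives q_2−10 = (1/3)·(p_1/p_2)·(q_1−10).
Substituting into the budget: q_1* = 10 + 0.75·(I − 10·p_1 − 10·p_2)/p_1, and q_2* = 10 + 0.25·(…)/p_2.
Discretionary income = 212 − 10·4.6 − 10·11 = 56; q_1* = 10 + 0.75·56/4.6 = 19.1304; q_2* = 10 + 0.25·56/11 = 11.2727.
Utility at the optimum: U(19.1304, 11.2727) = 5.5789.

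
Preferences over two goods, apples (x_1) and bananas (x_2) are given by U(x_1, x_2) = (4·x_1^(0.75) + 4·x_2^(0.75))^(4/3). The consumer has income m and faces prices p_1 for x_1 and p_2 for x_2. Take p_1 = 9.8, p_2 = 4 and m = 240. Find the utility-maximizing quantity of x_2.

x_2* = 56.1798

MRS = MU_x_1/MU_x_2 = (x_2/x_1)^(0.25). Set equal to p_1/p_2.
Hence x_2/x_1 = (p_1/p_2)^(1/(0.25)), i.e. raised to the 4 power.
Substitute x_2 = (x_2/x_1)·x_1 into the budget: x_1* = m/(p_1 + p_2·(x_2/x_1)).
Numerically x_2/x_1 = 36.030006, so x_1* = 240/(9.8 + 4·36.030006) = 1.5593 and x_2* = 36.030006·1.5593 = 56.1798.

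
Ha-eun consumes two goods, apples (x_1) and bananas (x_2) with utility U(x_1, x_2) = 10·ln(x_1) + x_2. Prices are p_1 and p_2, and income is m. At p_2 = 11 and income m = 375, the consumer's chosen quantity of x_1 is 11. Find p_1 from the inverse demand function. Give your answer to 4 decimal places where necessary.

Set MRS = p_1/p_2: (10/x_1)/1 = p_1/p_2.
So x_1*(p_1,p_2) = 10·p_2/p_1, independent of income; and x_2* = (m − 10·p_2)/p_2.
Set x_1* = 11 in the demand function and solve for p_1: p_1 = 10.

p_1 = 10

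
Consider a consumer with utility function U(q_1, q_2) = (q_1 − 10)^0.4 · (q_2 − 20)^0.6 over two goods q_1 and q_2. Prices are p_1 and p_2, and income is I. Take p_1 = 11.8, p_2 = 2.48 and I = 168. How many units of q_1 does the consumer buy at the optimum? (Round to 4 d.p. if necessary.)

q_1* = 10.0136

Discretionary income = 168 − 10·11.8 − 20·2.48 = 0.4; q_1* = 10 + 0.4·0.4/11.8 = 10.0136.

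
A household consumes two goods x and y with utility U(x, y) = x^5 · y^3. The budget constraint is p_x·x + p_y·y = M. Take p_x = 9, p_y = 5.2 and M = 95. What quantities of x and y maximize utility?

Tangency: MRS = (5/3)·y/x = p_x/p_y.
So 5·p_y·y = 3·p_x·x; combined with the budget, a share 0.625 of income goes to x.
Demand: x*(p_x,p_y,M) = 0.625·M/p_x and y* = 0.375·M/p_y.
At p_x=9, p_y=5.2, M=95: x* = 0.625·95/9 = 6.5972, y* = 6.851.

x* = 6.5972, y* = 6.851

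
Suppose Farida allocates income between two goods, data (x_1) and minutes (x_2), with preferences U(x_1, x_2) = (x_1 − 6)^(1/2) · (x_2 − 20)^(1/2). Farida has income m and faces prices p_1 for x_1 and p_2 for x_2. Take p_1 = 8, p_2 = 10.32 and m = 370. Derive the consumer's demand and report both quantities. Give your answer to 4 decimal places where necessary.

Let x_1' = x_1−6, x_2' = x_2−20. MRS = x_2'/x_1' = p_1/p_2.
After buying the subsistence bundle (6, 20), a share 0.5 of the remaining income goes to x_1: x_1* = 6 + 0.5·(m − 6p_1 − 20p_2)/p_1.
Discretionary income = 370 − 6·8 − 20·10.32 = 115.6; x_1* = 6 + 0.5·115.6/8 = 13.225; x_2* = 20 + 0.5·115.6/10.32 = 25.6008.

x_1* = 13.225, x_2* = 25.6008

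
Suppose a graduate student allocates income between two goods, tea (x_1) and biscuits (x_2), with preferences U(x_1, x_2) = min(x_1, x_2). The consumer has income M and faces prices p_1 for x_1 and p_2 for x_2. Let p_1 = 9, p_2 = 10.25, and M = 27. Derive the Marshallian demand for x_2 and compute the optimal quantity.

Leontief preferences: the optimum is at the kink where x_1/1 = x_2/1, i.e. x_2 = x_1.
Budget: p_1·x_1 + p_2·x_1 = M, so (p_1 + p_2)·x_1 = M.
Demand: x_1*(p_1,p_2,M) = M/(p_1 + p_2), x_2* = M/(p_1 + p_2).
Here 9 + 10.25 = 19.25, giving x_2* = 1.4026.

x_2* = 1.4026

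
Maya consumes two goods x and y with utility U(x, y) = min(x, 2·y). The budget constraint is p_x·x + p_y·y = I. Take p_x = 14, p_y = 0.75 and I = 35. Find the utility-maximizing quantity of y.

y* = 1.2174

Leontief preferences: the optimum is at the kink where x/2 = y/1, i.e. y = (1/2)·x.
Budget: p_x·x + p_y·(1/2)·x = I, so (2·p_x + p_y)·x = 2·I.
Demand: x*(p_x,p_y,I) = 2·I/(2·p_x + p_y), y* = I/(2·p_x + p_y).
Here 2·14 + 0.75 = 28.75, giving y* = 1.2174.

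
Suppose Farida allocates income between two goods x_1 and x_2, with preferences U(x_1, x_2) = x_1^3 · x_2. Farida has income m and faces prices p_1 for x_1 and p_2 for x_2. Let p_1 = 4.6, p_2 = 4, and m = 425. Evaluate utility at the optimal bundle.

Tangency: MRS = 3·x_2/x_1 = p_1/p_2.
Rearranging, p_2·x_2 = (1/3)·p_1·x_1. Substituting into the budget gives p_1·x_1·(1 + (1/3)) = m.
Demand: x_1*(p_1,p_2,m) = 0.75·m/p_1 and x_2* = 0.25·m/p_2.
At p_1=4.6, p_2=4, m=425: x_1* = 0.75·425/4.6 = 69.2935, x_2* = 26.5625.
Utility at the optimum: U(69.2935, 26.5625) = 8837837.9209.

V = 8837837.9209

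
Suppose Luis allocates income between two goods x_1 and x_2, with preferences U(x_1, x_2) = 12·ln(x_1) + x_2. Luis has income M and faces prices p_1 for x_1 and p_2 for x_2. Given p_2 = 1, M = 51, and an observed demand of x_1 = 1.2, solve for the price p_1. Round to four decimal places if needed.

MU_x_1 = 12/x_1, MU_x_2 = 1. Tangency: 12/x_1 = p_1/p_2.
So x_1*(p_1,p_2) = 12·p_2/p_1, independent of income; and x_2* = (M − 12·p_2)/p_2.
Set x_1* = 1.2 in the demand function and solve for p_1: p_1 = 10.

p_1 = 10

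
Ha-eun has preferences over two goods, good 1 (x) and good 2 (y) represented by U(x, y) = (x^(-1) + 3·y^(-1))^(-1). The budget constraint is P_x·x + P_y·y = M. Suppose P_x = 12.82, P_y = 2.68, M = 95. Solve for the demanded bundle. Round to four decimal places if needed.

MRS = MU_x/MU_y = (1/3)·(y/x)^(2). Set equal to P_x/P_y.
Hence y/x = (3·P_x/P_y)^(1/(2)), i.e. raised to the 0.5 power.
Substitute y = (y/x)·x into the budget: x* = M/(P_x + P_y·(y/x)).
Numerically y/x = 3.788238, so x* = 95/(12.82 + 2.68·3.788238) = 4.1354 and y* = 3.788238·4.1354 = 15.6658.

x* = 4.1354, y* = 15.6658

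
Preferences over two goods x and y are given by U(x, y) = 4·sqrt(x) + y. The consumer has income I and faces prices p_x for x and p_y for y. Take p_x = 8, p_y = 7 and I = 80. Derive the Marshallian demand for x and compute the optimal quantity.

x* = 3.0625

MU_x = 2/√x, MU_y = 1. Tangency: 2/√x = p_x/p_y.
Thus x* = (2·p_y/p_x)² — independent of I — with the rest of income spent on y.
Plugging in: x* = (2·7/8)² = 3.0625.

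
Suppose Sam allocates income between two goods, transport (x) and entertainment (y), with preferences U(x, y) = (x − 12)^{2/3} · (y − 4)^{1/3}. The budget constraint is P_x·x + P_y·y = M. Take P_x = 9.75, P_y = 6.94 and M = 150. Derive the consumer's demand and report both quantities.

x* = 12.3583, y* = 4.2517

After buying the subsistence bundle (12, 4), a share 2/3 of the remaining income goes to x: x* = 12 + 2/3·(M − 12P_x − 4P_y)/P_x.
Discretionary income = 150 − 12·9.75 − 4·6.94 = 5.24; x* = 12 + 2/3·5.24/9.75 = 12.3583; y* = 4 + 1/3·5.24/6.94 = 4.2517.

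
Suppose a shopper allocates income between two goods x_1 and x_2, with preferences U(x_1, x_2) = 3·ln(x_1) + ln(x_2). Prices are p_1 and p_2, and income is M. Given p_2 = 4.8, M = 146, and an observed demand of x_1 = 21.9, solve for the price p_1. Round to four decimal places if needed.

p_1 = 5

The MRS is 3·x_2/x_1. Set MRS = p_1/p_2.
So 3·p_2·x_2 = p_1·x_1; combined with the budget, a share 0.75 of income goes to x_1.
Demand: x_1*(p_1,p_2,M) = 0.75·M/p_1 and x_2* = 0.25·M/p_2.
Set x_1* = 21.9 in the demand function and solve for p_1: p_1 = 5.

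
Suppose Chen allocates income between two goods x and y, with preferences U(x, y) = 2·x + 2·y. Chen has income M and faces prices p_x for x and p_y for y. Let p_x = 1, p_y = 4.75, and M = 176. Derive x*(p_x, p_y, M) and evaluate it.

Linear utility — the consumer picks whichever good has higher MU/price: 2/1 = 2 vs 2/4.75 = 0.4211.
x gives more utility per dollar, so spend all income on x: x* = M/p_x, y* = 0.
Numerically: x* = 176, y* = 0.

x* = 176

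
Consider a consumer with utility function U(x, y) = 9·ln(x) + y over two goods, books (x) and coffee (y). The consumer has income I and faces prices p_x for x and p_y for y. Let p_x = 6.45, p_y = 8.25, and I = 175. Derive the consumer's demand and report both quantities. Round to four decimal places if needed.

x* = 11.5116, y* = 12.2121

MU_x = 9/x, MU_y = 1. Tangency: 9/x = p_x/p_y.
So x*(p_x,p_y) = 9·p_y/p_x, independent of income; and y* = (I − 9·p_y)/p_y.
At the given prices: x* = 9·8.25/6.45 = 11.5116, and y* = 12.2121.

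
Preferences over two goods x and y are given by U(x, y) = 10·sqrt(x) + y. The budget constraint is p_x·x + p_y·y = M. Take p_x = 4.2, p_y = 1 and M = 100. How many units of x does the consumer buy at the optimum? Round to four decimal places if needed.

x* = 1.4172

MU_x = 5/√x, MU_y = 1. Tangency: 5/√x = p_x/p_y.
Solve: √x = 5·p_y/p_x, so x*(p_x,p_y) = (5·p_y/p_x)², and y* = (M − p_x·x*)/p_y.
Plugging in: x* = (5·1/4.2)² = 1.4172.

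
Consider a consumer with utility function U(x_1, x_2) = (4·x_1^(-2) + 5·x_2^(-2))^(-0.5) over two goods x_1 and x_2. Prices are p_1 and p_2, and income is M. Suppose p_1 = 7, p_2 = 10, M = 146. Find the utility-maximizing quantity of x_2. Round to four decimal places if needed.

MU_x_1 ∝ 4·x_1^(-3), MU_x_2 ∝ 5·x_2^(-3), so MRS = (4/5)·(x_2/x_1)^(3) = p_1/p_2.
Solve for the ratio: x_2/x_1 = [(5/4)·p_1/p_2]^(1/3).
Substitute x_2 = (x_2/x_1)·x_1 into the budget: x_1* = M/(p_1 + p_2·(x_2/x_1)).
Numerically x_2/x_1 = 0.956466, so x_1* = 146/(7 + 10·0.956466) = 8.8139 and x_2* = 0.956466·8.8139 = 8.4302.

x_2* = 8.4302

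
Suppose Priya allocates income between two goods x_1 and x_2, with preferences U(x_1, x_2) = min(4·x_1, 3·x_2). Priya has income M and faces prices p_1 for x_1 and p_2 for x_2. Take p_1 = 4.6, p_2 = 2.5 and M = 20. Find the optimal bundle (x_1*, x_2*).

x_1* = 2.521, x_2* = 3.3613

Leontief preferences: the optimum is at the kink where x_1/3 = x_2/4, i.e. x_2 = (4/3)·x_1.
Budget: p_1·x_1 + p_2·(4/3)·x_1 = M, so (3·p_1 + 4·p_2)·x_1 = 3·M.
Demand: x_1*(p_1,p_2,M) = 3·M/(3·p_1 + 4·p_2), x_2* = 4·M/(3·p_1 + 4·p_2).
Here 3·4.6 + 4·2.5 = 23.8, giving x_1* = 2.521 and x_2* = 3.3613.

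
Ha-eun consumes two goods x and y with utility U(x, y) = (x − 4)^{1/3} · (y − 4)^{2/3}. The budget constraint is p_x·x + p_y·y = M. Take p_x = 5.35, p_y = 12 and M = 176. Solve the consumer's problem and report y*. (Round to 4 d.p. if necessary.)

y* = 9.9222

MRS = (1/2)·(y−4)/(x−4). Tangency with p_x/p_y gives y−4 = 2·(p_x/p_y)·(x−4).
After buying the subsistence bundle (4, 4), a share 1/3 of the remaining income goes to x: x* = 4 + 1/3·(M − 4p_x − 4p_y)/p_x.
Discretionary income = 176 − 4·5.35 − 4·12 = 106.6; y* = 4 + 2/3·106.6/12 = 9.9222.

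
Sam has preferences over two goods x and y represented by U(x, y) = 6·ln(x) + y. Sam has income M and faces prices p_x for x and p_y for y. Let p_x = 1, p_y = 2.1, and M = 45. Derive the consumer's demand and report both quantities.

x* = 12.6, y* = 15.4286

Set MRS = p_x/p_y: (6/x)/1 = p_x/p_y.
So x*(p_x,p_y) = 6·p_y/p_x, independent of income; and y* = (M − 6·p_y)/p_y.
At the given prices: x* = 6·2.1/1 = 12.6, and y* = 15.4286.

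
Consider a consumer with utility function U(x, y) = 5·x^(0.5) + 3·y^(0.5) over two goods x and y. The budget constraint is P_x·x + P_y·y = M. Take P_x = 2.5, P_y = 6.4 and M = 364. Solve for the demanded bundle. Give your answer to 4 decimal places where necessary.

x* = 127.6493, y* = 7.012

From the CES first-order condition, (5/3)·(y/x)^(0.5) = P_x/P_y.
Solve for the ratio: y/x = [(3/5)·P_x/P_y]^(2).
Substitute y = (y/x)·x into the budget: x* = M/(P_x + P_y·(y/x)).
Numerically y/x = 0.054932, so x* = 364/(2.5 + 6.4·0.054932) = 127.6493 and y* = 0.054932·127.6493 = 7.012.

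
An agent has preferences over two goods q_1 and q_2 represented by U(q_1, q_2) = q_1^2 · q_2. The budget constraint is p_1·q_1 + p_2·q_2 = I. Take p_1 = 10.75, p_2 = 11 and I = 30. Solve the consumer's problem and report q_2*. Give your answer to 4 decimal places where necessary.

q_2* = 0.9091

MU_q_1/MU_q_2 = (2·q_2)/(q_1); tangency sets this equal to p_1/p_2.
Rearranging, p_2·q_2 = (1/2)·p_1·q_1. Substituting into the budget gives p_1·q_1·(1 + (1/2)) = I.
Demand: q_1*(p_1,p_2,I) = 2/3·I/p_1 and q_2* = 1/3·I/p_2.
At p_1=10.75, p_2=11, I=30: q_2* = 1/3·30/11 = 0.9091.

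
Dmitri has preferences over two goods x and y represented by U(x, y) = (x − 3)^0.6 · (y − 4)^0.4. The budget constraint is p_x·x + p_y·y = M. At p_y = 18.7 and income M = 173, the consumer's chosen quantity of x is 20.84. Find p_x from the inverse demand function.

p_x = 3

Let x' = x−3, y' = y−4. MRS = (3/2)·y'/x' = p_x/p_y.
Substituting into the budget: x* = 3 + 0.6·(M − 3·p_x − 4·p_y)/p_x, and y* = 4 + 0.4·(…)/p_y.
Set x* = 20.84 in the demand function and solve for p_x: p_x = 3.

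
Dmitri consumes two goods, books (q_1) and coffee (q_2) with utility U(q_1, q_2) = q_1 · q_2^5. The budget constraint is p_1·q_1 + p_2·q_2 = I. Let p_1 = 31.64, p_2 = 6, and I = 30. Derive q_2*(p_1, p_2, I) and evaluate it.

q_2* = 4.1667

The MRS is (1/5)·q_2/q_1. Set MRS = p_1/p_2.
Rearranging, p_2·q_2 = 5·p_1·q_1. Substituting into the budget gives p_1·q_1·(1 + 5) = I.
Demand: q_1*(p_1,p_2,I) = 1/6·I/p_1 and q_2* = 5/6·I/p_2.
At p_1=31.64, p_2=6, I=30: q_2* = 5/6·30/6 = 4.1667.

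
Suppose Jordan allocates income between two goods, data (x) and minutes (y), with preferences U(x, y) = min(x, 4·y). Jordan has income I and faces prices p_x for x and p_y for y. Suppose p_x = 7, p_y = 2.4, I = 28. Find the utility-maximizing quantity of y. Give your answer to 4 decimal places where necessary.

Leontief preferences: the optimum is at the kink where x/4 = y/1, i.e. y = (1/4)·x.
Budget: p_x·x + p_y·(1/4)·x = I, so (4·p_x + p_y)·x = 4·I.
Demand: x*(p_x,p_y,I) = 4·I/(4·p_x + p_y), y* = I/(4·p_x + p_y).
Here 4·7 + 2.4 = 30.4, giving y* = 0.9211.

y* = 0.9211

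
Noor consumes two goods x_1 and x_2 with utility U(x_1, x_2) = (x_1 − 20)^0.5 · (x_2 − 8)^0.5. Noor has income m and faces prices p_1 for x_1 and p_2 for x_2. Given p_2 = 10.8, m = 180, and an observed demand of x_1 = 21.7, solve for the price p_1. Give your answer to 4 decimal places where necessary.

p_1 = 4

Let x_1' = x_1−20, x_2' = x_2−8. MRS = x_2'/x_1' = p_1/p_2.
After buying the subsistence bundle (20, 8), a share 0.5 of the remaining income goes to x_1: x_1* = 20 + 0.5·(m − 20p_1 − 8p_2)/p_1.
Set x_1* = 21.7 in the demand function and solve for p_1: p_1 = 4.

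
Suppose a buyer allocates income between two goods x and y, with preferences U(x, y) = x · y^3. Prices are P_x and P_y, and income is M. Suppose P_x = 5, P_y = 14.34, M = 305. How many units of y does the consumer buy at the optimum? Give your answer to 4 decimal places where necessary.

The MRS is (1/3)·y/x. Set MRS = P_x/P_y.
So P_y·y = 3·P_x·x; combined with the budget, a share 0.25 of income goes to x.
Demand: x*(P_x,P_y,M) = 0.25·M/P_x and y* = 0.75·M/P_y.
At P_x=5, P_y=14.34, M=305: y* = 0.75·305/14.34 = 15.9519.

y* = 15.9519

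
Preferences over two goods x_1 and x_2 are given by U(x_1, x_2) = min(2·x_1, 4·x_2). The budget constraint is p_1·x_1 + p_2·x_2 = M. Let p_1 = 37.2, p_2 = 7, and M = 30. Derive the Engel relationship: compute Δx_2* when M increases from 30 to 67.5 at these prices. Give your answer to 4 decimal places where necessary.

Δx_2* = 0.4607

With perfect complements, no substitution: consume in ratio x_1:x_2 = 4:2.
Budget: p_1·x_1 + p_2·(1/2)·x_1 = M, so (4·p_1 + 2·p_2)·x_1 = 4·M.
Demand: x_1*(p_1,p_2,M) = 4·M/(4·p_1 + 2·p_2), x_2* = 2·M/(4·p_1 + 2·p_2).
Here 4·37.2 + 2·7 = 162.8, giving x_2* = 0.3686.
At M' = 67.5: x_2* = 0.8292. Change: 0.8292 − 0.3686 = 0.4607.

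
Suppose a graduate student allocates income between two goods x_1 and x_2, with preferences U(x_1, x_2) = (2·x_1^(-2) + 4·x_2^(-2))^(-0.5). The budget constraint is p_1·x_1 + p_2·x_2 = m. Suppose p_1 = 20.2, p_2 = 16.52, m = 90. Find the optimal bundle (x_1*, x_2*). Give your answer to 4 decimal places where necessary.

MU_x_1 ∝ 2·x_1^(-3), MU_x_2 ∝ 4·x_2^(-3), so MRS = (1/2)·(x_2/x_1)^(3) = p_1/p_2.
Solve for the ratio: x_2/x_1 = [2·p_1/p_2]^(1/3).
With the ratio pinned down, the budget gives x_1* = m/(p_1 + p_2·(x_2/x_1)) and x_2* = (x_2/x_1)·x_1*.
Numerically x_2/x_1 = 1.347278, so x_1* = 90/(20.2 + 16.52·1.347278) = 2.1198 and x_2* = 1.347278·2.1198 = 2.8559.

x_1* = 2.1198, x_2* = 2.8559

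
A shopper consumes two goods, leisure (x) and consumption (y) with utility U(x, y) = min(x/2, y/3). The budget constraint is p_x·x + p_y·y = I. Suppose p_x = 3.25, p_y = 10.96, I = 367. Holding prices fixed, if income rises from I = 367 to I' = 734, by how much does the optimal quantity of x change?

Δx* = 18.6389

Here 2·3.25 + 3·10.96 = 39.38, giving x* = 18.6389.
At I' = 734: x* = 37.2778. Change: 37.2778 − 18.6389 = 18.6389.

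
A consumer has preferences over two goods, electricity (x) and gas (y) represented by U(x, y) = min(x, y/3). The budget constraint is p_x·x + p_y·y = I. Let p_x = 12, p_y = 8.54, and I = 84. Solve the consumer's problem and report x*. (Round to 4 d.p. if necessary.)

Leontief preferences: the optimum is at the kink where x/1 = y/3, i.e. y = 3·x.
Budget: p_x·x + p_y·3·x = I, so (p_x + 3·p_y)·x = I.
Demand: x*(p_x,p_y,I) = I/(p_x + 3·p_y), y* = 3·I/(p_x + 3·p_y).
Here 12 + 3·8.54 = 37.62, giving x* = 2.2329.

x* = 2.2329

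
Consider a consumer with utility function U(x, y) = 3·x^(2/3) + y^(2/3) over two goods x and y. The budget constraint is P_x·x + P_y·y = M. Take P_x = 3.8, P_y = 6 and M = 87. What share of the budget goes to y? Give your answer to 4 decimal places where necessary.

MU_x ∝ 3·x^(-1/3), MU_y ∝ y^(-1/3), so MRS = 3·(y/x)^(1/3) = P_x/P_y.
Hence y/x = ((1/3)·P_x/P_y)^(1/(1/3)), i.e. raised to the 3 power.
With the ratio pinned down, the budget gives x* = M/(P_x + P_y·(y/x)) and y* = (y/x)·x*.
Numerically y/x = 0.009409, so x* = 87/(3.8 + 6·0.009409) = 22.5596 and y* = 0.009409·22.5596 = 0.2123.
Expenditure on y: 6·0.2123 = 1.2735; share = 0.0146.

share on y = 0.0146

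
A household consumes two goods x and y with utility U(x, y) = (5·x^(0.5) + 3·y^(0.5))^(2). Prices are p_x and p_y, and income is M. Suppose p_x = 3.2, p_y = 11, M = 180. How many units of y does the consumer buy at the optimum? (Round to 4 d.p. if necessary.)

y* = 1.5513

MU_x ∝ 5·x^(-0.5), MU_y ∝ 3·y^(-0.5), so MRS = (5/3)·(y/x)^(0.5) = p_x/p_y.
Solve for the ratio: y/x = [(3/5)·p_x/p_y]^(2).
Substitute y = (y/x)·x into the budget: x* = M/(p_x + p_y·(y/x)).
Numerically y/x = 0.030466, so x* = 180/(3.2 + 11·0.030466) = 50.9175 and y* = 0.030466·50.9175 = 1.5513.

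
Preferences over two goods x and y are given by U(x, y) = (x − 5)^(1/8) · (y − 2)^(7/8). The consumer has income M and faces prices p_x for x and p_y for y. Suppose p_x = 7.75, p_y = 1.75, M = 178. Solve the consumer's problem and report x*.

This is Cobb-Douglas in (x−5, y−2): tangency gives 0.125·p_y·(y−2) = 0.875·p_x·(x−5).
Substituting into the budget: x* = 5 + 0.125·(M − 5·p_x − 2·p_y)/p_x, and y* = 2 + 0.875·(…)/p_y.
Discretionary income = 178 − 5·7.75 − 2·1.75 = 135.75; x* = 5 + 0.125·135.75/7.75 = 7.1895.

x* = 7.1895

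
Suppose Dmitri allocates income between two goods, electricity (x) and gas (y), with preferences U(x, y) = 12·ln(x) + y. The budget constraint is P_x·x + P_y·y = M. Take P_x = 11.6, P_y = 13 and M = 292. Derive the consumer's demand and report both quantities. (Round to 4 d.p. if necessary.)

Set MRS = P_x/P_y: (12/x)/1 = P_x/P_y.
So x*(P_x,P_y) = 12·P_y/P_x, independent of income; and y* = (M − 12·P_y)/P_y.
At the given prices: x* = 12·13/11.6 = 13.4483, and y* = 10.4615.

x* = 13.4483, y* = 10.4615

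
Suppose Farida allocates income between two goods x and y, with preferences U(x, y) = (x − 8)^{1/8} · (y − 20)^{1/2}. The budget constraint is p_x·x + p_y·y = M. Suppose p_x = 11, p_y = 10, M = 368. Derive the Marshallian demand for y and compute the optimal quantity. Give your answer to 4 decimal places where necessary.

y* = 26.4

Discretionary income = 368 − 8·11 − 20·10 = 80; y* = 20 + 0.8·80/10 = 26.4.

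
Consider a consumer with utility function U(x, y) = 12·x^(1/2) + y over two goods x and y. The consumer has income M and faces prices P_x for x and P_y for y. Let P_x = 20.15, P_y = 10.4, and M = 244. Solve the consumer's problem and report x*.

Set MRS = P_x/P_y: 6·x^(−1/2) = P_x/P_y.
Solve: √x = 6·P_y/P_x, so x*(P_x,P_y) = (6·P_y/P_x)², and y* = (M − P_x·x*)/P_y.
Plugging in: x* = (6·10.4/20.15)² = 9.59.

x* = 9.59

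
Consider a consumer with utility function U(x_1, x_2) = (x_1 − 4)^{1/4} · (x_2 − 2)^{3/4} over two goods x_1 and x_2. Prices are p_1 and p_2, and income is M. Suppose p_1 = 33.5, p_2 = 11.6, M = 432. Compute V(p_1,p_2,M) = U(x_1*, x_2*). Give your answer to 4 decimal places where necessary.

MRS = (1/3)·(x_2−2)/(x_1−4). Tangency with p_1/p_2 gives x_2−2 = 3·(p_1/p_2)·(x_1−4).
After buying the subsistence bundle (4, 2), a share 0.25 of the remaining income goes to x_1: x_1* = 4 + 0.25·(M − 4p_1 − 2p_2)/p_1.
Discretionary income = 432 − 4·33.5 − 2·11.6 = 274.8; x_1* = 4 + 0.25·274.8/33.5 = 6.0507; x_2* = 2 + 0.75·274.8/11.6 = 19.7672.
Utility at the optimum: U(6.0507, 19.7672) = 10.356.

V = 10.356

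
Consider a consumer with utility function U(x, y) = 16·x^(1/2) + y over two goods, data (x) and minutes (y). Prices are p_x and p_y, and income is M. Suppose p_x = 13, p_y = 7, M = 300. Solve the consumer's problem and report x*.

x* = 18.5562

MU_x = 8/√x, MU_y = 1. Tangency: 8/√x = p_x/p_y.
Thus x* = (8·p_y/p_x)² — independent of M — with the rest of income spent on y.
Plugging in: x* = (8·7/13)² = 18.5562.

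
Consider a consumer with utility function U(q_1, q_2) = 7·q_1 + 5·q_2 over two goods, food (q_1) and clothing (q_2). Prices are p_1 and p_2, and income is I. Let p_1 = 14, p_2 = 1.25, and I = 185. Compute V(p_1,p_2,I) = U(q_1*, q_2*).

V = 740

Linear utility — the consumer picks whichever good has higher MU/price: 7/14 = 0.5 vs 5/1.25 = 4.
q_2 gives more utility per dollar, so spend all income on q_2: q_2* = I/p_2, q_1* = 0.
Numerically: q_1* = 0, q_2* = 148.
Utility at the optimum: U(0, 148) = 740.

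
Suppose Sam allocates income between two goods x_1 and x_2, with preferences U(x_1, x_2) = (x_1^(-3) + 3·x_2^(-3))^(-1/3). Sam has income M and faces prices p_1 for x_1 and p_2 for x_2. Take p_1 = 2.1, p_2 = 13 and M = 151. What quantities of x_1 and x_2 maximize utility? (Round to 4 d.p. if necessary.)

Numerically x_2/x_1 = 0.834352, so x_1* = 151/(2.1 + 13·0.834352) = 11.6633 and x_2* = 0.834352·11.6633 = 9.7313.

x_1* = 11.6633, x_2* = 9.7313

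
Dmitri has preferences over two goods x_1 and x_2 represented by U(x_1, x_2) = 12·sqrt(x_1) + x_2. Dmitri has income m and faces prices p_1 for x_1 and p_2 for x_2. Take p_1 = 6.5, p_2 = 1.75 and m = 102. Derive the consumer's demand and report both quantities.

x_1* = 2.6095, x_2* = 48.5934

Plugging in: x_1* = (6·1.75/6.5)² = 2.6095, x_2* = 48.5934.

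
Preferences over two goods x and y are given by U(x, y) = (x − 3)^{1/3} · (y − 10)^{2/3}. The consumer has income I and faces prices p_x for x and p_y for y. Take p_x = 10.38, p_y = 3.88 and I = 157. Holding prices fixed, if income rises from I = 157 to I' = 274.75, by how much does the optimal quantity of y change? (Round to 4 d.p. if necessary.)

Δy* = 20.232

Discretionary income = 157 − 3·10.38 − 10·3.88 = 87.06; y* = 10 + 2/3·87.06/3.88 = 24.9588.
At I' = 274.75: y* = 45.1907. Change: 45.1907 − 24.9588 = 20.232.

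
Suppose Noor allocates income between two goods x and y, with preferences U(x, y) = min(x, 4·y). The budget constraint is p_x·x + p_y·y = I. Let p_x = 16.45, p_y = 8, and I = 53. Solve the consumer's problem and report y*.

With perfect complements, no substitution: consume in ratio x:y = 4:1.
Budget: p_x·x + p_y·(1/4)·x = I, so (4·p_x + p_y)·x = 4·I.
Demand: x*(p_x,p_y,I) = 4·I/(4·p_x + p_y), y* = I/(4·p_x + p_y).
Here 4·16.45 + 8 = 73.8, giving y* = 0.7182.

y* = 0.7182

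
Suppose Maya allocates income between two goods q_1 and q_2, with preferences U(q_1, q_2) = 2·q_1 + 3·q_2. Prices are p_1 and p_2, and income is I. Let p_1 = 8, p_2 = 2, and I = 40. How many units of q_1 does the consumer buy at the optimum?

Linear utility — the consumer picks whichever good has higher MU/price: 2/8 = 0.25 vs 3/2 = 1.5.
q_2 gives more utility per dollar, so spend all income on q_2: q_2* = I/p_2, q_1* = 0.
Numerically: q_1* = 0, q_2* = 20.

q_1* = 0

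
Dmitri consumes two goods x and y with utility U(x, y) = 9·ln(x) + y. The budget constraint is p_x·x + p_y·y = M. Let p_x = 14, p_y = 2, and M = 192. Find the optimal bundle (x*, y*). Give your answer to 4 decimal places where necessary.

Set MRS = p_x/p_y: (9/x)/1 = p_x/p_y.
So x*(p_x,p_y) = 9·p_y/p_x, independent of income; and y* = (M − 9·p_y)/p_y.
At the given prices: x* = 9·2/14 = 1.2857, and y* = 87.

x* = 1.2857, y* = 87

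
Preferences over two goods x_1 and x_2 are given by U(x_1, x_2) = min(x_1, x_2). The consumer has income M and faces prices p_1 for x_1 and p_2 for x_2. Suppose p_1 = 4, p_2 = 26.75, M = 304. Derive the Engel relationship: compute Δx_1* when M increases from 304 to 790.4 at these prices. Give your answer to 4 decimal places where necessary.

Leontief preferences: the optimum is at the kink where x_1/1 = x_2/1, i.e. x_2 = x_1.
Budget: p_1·x_1 + p_2·x_1 = M, so (p_1 + p_2)·x_1 = M.
Demand: x_1*(p_1,p_2,M) = M/(p_1 + p_2), x_2* = M/(p_1 + p_2).
Here 4 + 26.75 = 30.75, giving x_1* = 9.8862.
At M' = 790.4: x_1* = 25.7041. Change: 25.7041 − 9.8862 = 15.8179.

Δx_1* = 15.8179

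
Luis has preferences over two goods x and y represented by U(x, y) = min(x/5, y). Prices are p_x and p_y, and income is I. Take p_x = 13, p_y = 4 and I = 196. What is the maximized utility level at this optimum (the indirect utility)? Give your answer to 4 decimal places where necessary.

Demand: x*(p_x,p_y,I) = 5·I/(5·p_x + p_y), y* = I/(5·p_x + p_y).
Here 5·13 + 4 = 69, giving x* = 14.2029 and y* = 2.8406.
Utility at the optimum: U(14.2029, 2.8406) = 2.8406.

V = 2.8406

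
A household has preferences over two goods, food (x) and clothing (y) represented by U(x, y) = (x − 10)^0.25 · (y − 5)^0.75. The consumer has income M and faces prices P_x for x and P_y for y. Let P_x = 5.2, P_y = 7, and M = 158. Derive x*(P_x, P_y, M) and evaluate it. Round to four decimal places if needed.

This is Cobb-Douglas in (x−10, y−5): tangency gives 0.25·P_y·(y−5) = 0.75·P_x·(x−10).
Substituting into the budget: x* = 10 + 0.25·(M − 10·P_x − 5·P_y)/P_x, and y* = 5 + 0.75·(…)/P_y.
Discretionary income = 158 − 10·5.2 − 5·7 = 71; x* = 10 + 0.25·71/5.2 = 13.4135.

x* = 13.4135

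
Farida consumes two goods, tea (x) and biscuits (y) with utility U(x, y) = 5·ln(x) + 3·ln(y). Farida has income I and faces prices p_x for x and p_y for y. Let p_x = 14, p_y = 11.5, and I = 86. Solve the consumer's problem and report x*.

x* = 3.8393

Demand: x*(p_x,p_y,I) = 0.625·I/p_x and y* = 0.375·I/p_y.
At p_x=14, p_y=11.5, I=86: x* = 0.625·86/14 = 3.8393.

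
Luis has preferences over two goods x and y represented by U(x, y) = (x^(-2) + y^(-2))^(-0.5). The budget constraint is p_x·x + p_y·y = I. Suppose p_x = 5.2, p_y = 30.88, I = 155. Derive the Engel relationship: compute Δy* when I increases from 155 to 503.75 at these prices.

Δy* = 8.6546

Substitute y = (y/x)·x into the budget: x* = I/(p_x + p_y·(y/x)).
Numerically y/x = 0.552216, so x* = 155/(5.2 + 30.88·0.552216) = 6.9655 and y* = 0.552216·6.9655 = 3.8465.
At I' = 503.75: y* = 12.5011. Change: 12.5011 − 3.8465 = 8.6546.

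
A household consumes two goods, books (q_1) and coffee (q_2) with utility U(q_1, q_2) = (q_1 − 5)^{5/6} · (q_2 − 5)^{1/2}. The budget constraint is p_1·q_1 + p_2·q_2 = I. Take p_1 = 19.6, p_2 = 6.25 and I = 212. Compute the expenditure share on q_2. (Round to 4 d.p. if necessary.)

share on q_2 = 0.2938

After buying the subsistence bundle (5, 5), a share 0.625 of the remaining income goes to q_1: q_1* = 5 + 0.625·(I − 5p_1 − 5p_2)/p_1.
Discretionary income = 212 − 5·19.6 − 5·6.25 = 82.75; q_1* = 5 + 0.625·82.75/19.6 = 7.6387; q_2* = 5 + 0.375·82.75/6.25 = 9.965.
Expenditure on q_2: 6.25·9.965 = 62.2812; share = 0.2938.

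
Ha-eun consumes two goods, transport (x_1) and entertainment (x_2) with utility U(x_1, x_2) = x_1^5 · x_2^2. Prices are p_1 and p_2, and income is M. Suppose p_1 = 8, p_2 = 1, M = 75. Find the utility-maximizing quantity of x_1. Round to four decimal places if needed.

Demand: x_1*(p_1,p_2,M) = 5/7·M/p_1 and x_2* = 2/7·M/p_2.
At p_1=8, p_2=1, M=75: x_1* = 5/7·75/8 = 6.6964.

x_1* = 6.6964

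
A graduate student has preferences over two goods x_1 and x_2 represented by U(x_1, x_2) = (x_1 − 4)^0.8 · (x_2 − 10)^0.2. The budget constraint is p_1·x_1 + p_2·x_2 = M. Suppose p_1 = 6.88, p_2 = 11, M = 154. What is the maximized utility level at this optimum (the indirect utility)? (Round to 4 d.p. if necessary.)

V = 1.3222

MRS = 4·(x_2−10)/(x_1−4). Tangency with p_1/p_2 gives x_2−10 = (1/4)·(p_1/p_2)·(x_1−4).
After buying the subsistence bundle (4, 10), a share 0.8 of the remaining income goes to x_1: x_1* = 4 + 0.8·(M − 4p_1 − 10p_2)/p_1.
Discretionary income = 154 − 4·6.88 − 10·11 = 16.48; x_1* = 4 + 0.8·16.48/6.88 = 5.9163; x_2* = 10 + 0.2·16.48/11 = 10.2996.
Utility at the optimum: U(5.9163, 10.2996) = 1.3222.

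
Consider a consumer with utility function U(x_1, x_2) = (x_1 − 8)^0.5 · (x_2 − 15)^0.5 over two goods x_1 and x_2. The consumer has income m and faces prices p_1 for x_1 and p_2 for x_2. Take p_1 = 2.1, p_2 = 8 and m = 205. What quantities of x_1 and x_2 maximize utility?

This is Cobb-Douglas in (x_1−8, x_2−15): tangency gives 0.5·p_2·(x_2−15) = 0.5·p_1·(x_1−8).
After buying the subsistence bundle (8, 15), a share 0.5 of the remaining income goes to x_1: x_1* = 8 + 0.5·(m − 8p_1 − 15p_2)/p_1.
Discretionary income = 205 − 8·2.1 − 15·8 = 68.2; x_1* = 8 + 0.5·68.2/2.1 = 24.2381; x_2* = 15 + 0.5·68.2/8 = 19.2625.

x_1* = 24.2381, x_2* = 19.2625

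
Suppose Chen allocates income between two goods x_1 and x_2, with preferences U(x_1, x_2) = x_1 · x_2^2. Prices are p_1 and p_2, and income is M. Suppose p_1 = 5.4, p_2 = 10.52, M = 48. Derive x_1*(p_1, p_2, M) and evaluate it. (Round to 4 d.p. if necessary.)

Tangency: MRS = (1/2)·x_2/x_1 = p_1/p_2.
Rearranging, p_2·x_2 = 2·p_1·x_1. Substituting into the budget gives p_1·x_1·(1 + 2) = M.
Demand: x_1*(p_1,p_2,M) = 1/3·M/p_1 and x_2* = 2/3·M/p_2.
At p_1=5.4, p_2=10.52, M=48: x_1* = 1/3·48/5.4 = 2.963.

x_1* = 2.963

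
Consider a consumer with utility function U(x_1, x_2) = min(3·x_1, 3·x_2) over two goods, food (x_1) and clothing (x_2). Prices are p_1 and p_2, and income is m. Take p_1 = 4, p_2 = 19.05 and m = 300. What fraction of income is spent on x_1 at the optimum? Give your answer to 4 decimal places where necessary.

share on x_1 = 0.1735

With perfect complements, no substitution: consume in ratio x_1:x_2 = 3:3.
Budget: p_1·x_1 + p_2·x_1 = m, so (3·p_1 + 3·p_2)·x_1 = 3·m.
Demand: x_1*(p_1,p_2,m) = 3·m/(3·p_1 + 3·p_2), x_2* = 3·m/(3·p_1 + 3·p_2).
Here 3·4 + 3·19.05 = 69.15, giving x_1* = 13.0152 and x_2* = 13.0152.
Expenditure on x_1: 4·13.0152 = 52.0607; share = 0.1735.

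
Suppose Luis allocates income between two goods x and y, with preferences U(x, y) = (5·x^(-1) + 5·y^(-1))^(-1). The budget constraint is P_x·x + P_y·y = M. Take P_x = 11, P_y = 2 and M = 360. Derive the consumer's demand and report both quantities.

From the CES first-order condition, (y/x)^(2) = P_x/P_y.
Solve for the ratio: y/x = [P_x/P_y]^(0.5).
Substitute y = (y/x)·x into the budget: x* = M/(P_x + P_y·(y/x)).
Numerically y/x = 2.345208, so x* = 360/(11 + 2·2.345208) = 22.9439 and y* = 2.345208·22.9439 = 53.8083.

x* = 22.9439, y* = 53.8083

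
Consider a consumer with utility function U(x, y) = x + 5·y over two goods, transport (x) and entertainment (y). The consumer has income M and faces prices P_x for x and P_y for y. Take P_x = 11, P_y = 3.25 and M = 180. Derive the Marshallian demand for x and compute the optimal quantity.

Perfect substitutes: compare marginal utility per dollar. 1/P_x vs 5/P_y → 0.0909 vs 1.5385.
y gives more utility per dollar, so spend all income on y: y* = M/P_y, x* = 0.
Numerically: x* = 0, y* = 55.3846.

x* = 0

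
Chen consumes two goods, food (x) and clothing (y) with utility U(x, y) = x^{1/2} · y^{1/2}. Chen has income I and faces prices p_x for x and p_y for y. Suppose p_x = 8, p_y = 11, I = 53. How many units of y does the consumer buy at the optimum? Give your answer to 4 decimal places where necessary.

y* = 2.4091

The MRS is y/x. Set MRS = p_x/p_y.
So 0.5·p_y·y = 0.5·p_x·x; combined with the budget, a share 0.5 of income goes to x.
Demand: x*(p_x,p_y,I) = 0.5·I/p_x and y* = 0.5·I/p_y.
At p_x=8, p_y=11, I=53: y* = 0.5·53/11 = 2.4091.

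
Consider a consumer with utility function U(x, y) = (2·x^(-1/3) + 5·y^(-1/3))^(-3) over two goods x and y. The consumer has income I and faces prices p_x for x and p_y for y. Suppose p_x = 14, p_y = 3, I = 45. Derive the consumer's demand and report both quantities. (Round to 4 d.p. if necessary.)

From the CES first-order condition, (2/5)·(y/x)^(4/3) = p_x/p_y.
Hence y/x = ((5/2)·p_x/p_y)^(1/(4/3)), i.e. raised to the 0.75 power.
Substitute y = (y/x)·x into the budget: x* = I/(p_x + p_y·(y/x)).
Numerically y/x = 6.312626, so x* = 45/(14 + 3·6.312626) = 1.3662 and y* = 6.312626·1.3662 = 8.6244.

x* = 1.3662, y* = 8.6244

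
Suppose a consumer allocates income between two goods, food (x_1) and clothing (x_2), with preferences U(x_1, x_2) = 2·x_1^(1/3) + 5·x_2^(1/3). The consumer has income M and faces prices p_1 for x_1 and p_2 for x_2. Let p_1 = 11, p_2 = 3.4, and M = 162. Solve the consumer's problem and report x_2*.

x_2* = 41.7719

Substitute x_2 = (x_2/x_1)·x_1 into the budget: x_1* = M/(p_1 + p_2·(x_2/x_1)).
Numerically x_2/x_1 = 23.002798, so x_1* = 162/(11 + 3.4·23.002798) = 1.8159 and x_2* = 23.002798·1.8159 = 41.7719.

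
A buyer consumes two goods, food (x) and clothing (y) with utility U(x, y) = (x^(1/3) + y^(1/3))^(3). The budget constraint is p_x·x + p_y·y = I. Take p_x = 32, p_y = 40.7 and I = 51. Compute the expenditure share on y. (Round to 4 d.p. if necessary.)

MU_x ∝ x^(-2/3), MU_y ∝ y^(-2/3), so MRS = (y/x)^(2/3) = p_x/p_y.
Solve for the ratio: y/x = [p_x/p_y]^(1.5).
With the ratio pinned down, the budget gives x* = I/(p_x + p_y·(y/x)) and y* = (y/x)·x*.
Numerically y/x = 0.697161, so x* = 51/(32 + 40.7·0.697161) = 0.8447 and y* = 0.697161·0.8447 = 0.5889.
Expenditure on y: 40.7·0.5889 = 23.9687; share = 0.47.

share on y = 0.47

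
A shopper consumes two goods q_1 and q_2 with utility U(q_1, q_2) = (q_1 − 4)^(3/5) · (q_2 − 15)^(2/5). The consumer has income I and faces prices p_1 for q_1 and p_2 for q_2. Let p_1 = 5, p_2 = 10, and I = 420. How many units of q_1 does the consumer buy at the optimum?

This is Cobb-Douglas in (q_1−4, q_2−15): tangency gives 0.6·p_2·(q_2−15) = 0.4·p_1·(q_1−4).
Substituting into the budget: q_1* = 4 + 0.6·(I − 4·p_1 − 15·p_2)/p_1, and q_2* = 15 + 0.4·(…)/p_2.
Discretionary income = 420 − 4·5 − 15·10 = 250; q_1* = 4 + 0.6·250/5 = 34.

q_1* = 34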